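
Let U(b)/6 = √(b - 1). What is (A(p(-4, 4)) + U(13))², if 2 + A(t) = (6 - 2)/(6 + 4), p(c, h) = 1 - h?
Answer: 10864/25 - 192*√3/5 ≈ 368.05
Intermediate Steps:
U(b) = 6*√(-1 + b) (U(b) = 6*√(b - 1) = 6*√(-1 + b))
A(t) = -8/5 (A(t) = -2 + (6 - 2)/(6 + 4) = -2 + 4/10 = -2 + 4*(⅒) = -2 + ⅖ = -8/5)
(A(p(-4, 4)) + U(13))² = (-8/5 + 6*√(-1 + 13))² = (-8/5 + 6*√12)² = (-8/5 + 6*(2*√3))² = (-8/5 + 12*√3)²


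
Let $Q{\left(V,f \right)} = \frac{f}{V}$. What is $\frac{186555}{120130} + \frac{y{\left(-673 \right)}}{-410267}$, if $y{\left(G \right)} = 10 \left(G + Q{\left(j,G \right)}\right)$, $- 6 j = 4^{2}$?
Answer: $\frac{30817062799}{19714149884} \approx 1.5632$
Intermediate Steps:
$j = - \frac{8}{3}$ ($j = - \frac{4^{2}}{6} = \left(- \frac{1}{6}\right) 16 = - \frac{8}{3} \approx -2.6667$)
$y{\left(G \right)} = \frac{25 G}{4}$ ($y{\left(G \right)} = 10 \left(G + \frac{G}{- \frac{8}{3}}\right) = 10 \left(G + G \left(- \frac{3}{8}\right)\right) = 10 \left(G - \frac{3 G}{8}\right) = 10 \frac{5 G}{8} = \frac{25 G}{4}$)
$\frac{186555}{120130} + \frac{y{\left(-673 \right)}}{-410267} = \frac{186555}{120130} + \frac{\frac{25}{4} \left(-673\right)}{-410267} = 186555 \cdot \frac{1}{120130} - - \frac{16825}{1641068} = \frac{37311}{24026} + \frac{16825}{1641068} = \frac{30817062799}{19714149884}$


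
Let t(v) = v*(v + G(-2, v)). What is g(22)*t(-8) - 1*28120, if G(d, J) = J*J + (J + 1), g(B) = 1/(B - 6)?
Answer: -56289/2 ≈ -28145.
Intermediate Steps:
g(B) = 1/(-6 + B)
G(d, J) = 1 + J + J² (G(d, J) = J² + (1 + J) = 1 + J + J²)
t(v) = v*(1 + v² + 2*v) (t(v) = v*(v + (1 + v + v²)) = v*(1 + v² + 2*v))
g(22)*t(-8) - 1*28120 = (-8*(1 + (-8)² + 2*(-8)))/(-6 + 22) - 1*28120 = (-8*(1 + 64 - 16))/16 - 28120 = (-8*49)/16 - 28120 = (1/16)*(-392) - 28120 = -49/2 - 28120 = -56289/2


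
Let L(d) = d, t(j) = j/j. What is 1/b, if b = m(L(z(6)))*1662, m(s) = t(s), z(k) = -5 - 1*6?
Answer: 1/1662 ≈ 0.00060168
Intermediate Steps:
z(k) = -11 (z(k) = -5 - 6 = -11)
t(j) = 1
m(s) = 1
b = 1662 (b = 1*1662 = 1662)
1/b = 1/1662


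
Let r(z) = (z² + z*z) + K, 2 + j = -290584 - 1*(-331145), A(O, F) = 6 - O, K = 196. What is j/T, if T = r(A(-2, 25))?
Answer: 40559/324 ≈ 125.18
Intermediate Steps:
j = 40559 (j = -2 + (-290584 - 1*(-331145)) = -2 + (-290584 + 331145) = -2 + 40561 = 40559)
r(z) = 196 + 2*z² (r(z) = (z² + z*z) + 196 = (z² + z²) + 196 = 2*z² + 196 = 196 + 2*z²)
T = 324 (T = 196 + 2*(6 - 1*(-2))² = 196 + 2*(6 + 2)² = 196 + 2*8² = 196 + 2*64 = 196 + 128 = 324)
j/T = 40559/324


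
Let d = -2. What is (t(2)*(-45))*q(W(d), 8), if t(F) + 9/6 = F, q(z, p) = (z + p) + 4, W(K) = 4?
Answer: -360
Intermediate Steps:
q(z, p) = 4 + p + z (q(z, p) = (p + z) + 4 = 4 + p + z)
t(F) = -3/2 + F
(t(2)*(-45))*q(W(d), 8) = ((-3/2 + 2)*(-45))*(4 + 8 + 4) = ((½)*(-45))*16 = -45/2*16 = -360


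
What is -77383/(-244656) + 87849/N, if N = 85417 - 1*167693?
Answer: -3781505309/5032329264 ≈ -0.75144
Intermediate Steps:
N = -82276 (N = 85417 - 167693 = -82276)
-77383/(-244656) + 87849/N = -77383/(-244656) + 87849/(-82276) = -77383*(-1/244656) + 87849*(-1/82276) = 77383/244656 - 87849/82276 = -3781505309/5032329264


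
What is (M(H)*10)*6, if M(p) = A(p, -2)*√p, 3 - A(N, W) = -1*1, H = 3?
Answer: 240*√3 ≈ 415.69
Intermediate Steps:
A(N, W) = 4 (A(N, W) = 3 - (-1) = 3 - 1*(-1) = 3 + 1 = 4)
M(p) = 4*√p
(M(H)*10)*6 = ((4*√3)*10)*6 = (40*√3)*6 = 240*√3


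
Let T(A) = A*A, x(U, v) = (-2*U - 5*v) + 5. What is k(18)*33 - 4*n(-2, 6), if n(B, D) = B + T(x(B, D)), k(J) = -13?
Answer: -2185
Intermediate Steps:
x(U, v) = 5 - 5*v - 2*U (x(U, v) = (-5*v - 2*U) + 5 = 5 - 5*v - 2*U)
T(A) = A²
n(B, D) = B + (5 - 5*D - 2*B)²
k(18)*33 - 4*n(-2, 6) = -13*33 - 4*(-2 + (-5 + 2*(-2) + 5*6)²) = -429 - 4*(-2 + (-5 - 4 + 30)²) = -429 - 4*(-2 + 21²) = -429 - 4*(-2 + 441) = -429 - 4*439 = -429 - 1756 = -2185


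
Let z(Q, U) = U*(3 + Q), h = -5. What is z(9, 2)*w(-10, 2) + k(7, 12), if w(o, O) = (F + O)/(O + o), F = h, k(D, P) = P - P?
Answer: 9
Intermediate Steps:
k(D, P) = 0
F = -5
w(o, O) = (-5 + O)/(O + o)
z(9, 2)*w(-10, 2) + k(7, 12) = (2*(3 + 9))*((-5 + 2)/(2 - 10)) + 0 = (2*12)*(-3/(-8)) + 0 = 24*(-1/8*(-3)) + 0 = 24*(3/8) + 0 = 9 + 0 = 9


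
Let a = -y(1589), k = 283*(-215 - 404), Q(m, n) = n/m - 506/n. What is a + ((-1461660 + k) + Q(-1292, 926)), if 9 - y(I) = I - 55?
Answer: -489118926383/299098 ≈ -1.6353e+6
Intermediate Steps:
Q(m, n) = -506/n + n/m
k = -175177 (k = 283*(-619) = -175177)
y(I) = 64 - I (y(I) = 9 - (I - 55) = 9 - (-55 + I) = 9 + (55 - I) = 64 - I)
a = 1525 (a = -(64 - 1*1589) = -(64 - 1589) = -1*(-1525) = 1525)
a + ((-1461660 + k) + Q(-1292, 926)) = 1525 + ((-1461660 - 175177) + (-506/926 + 926/(-1292))) = 1525 + (-1636837 + (-506*1/926 + 926*(-1/1292))) = 1525 + (-1636837 + (-253/463 - 463/646)) = 1525 + (-1636837 - 377807/299098) = 1525 - 489575050833/299098 = -489118926383/299098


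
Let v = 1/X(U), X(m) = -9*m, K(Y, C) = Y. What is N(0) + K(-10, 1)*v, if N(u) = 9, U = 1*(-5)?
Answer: 79/9 ≈ 8.7778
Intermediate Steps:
U = -5
v = 1/45 (v = 1/(-9*(-5)) = 1/45 ≈ 0.022222)
N(0) + K(-10, 1)*v = 9 - 10*1/45 = 9 - 2/9 = 79/9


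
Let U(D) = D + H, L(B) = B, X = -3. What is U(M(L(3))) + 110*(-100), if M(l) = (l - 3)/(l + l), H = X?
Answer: -11003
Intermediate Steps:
H = -3
M(l) = (-3 + l)/(2*l) (M(l) = (-3 + l)/((2*l)) = (-3 + l)*(1/(2*l)) = (-3 + l)/(2*l))
U(D) = -3 + D (U(D) = D - 3 = -3 + D)
U(M(L(3))) + 110*(-100) = (-3 + (½)*(-3 + 3)/3) + 110*(-100) = (-3 + (½)*(⅓)*0) - 11000 = (-3 + 0) - 11000 = -3 - 11000 = -11003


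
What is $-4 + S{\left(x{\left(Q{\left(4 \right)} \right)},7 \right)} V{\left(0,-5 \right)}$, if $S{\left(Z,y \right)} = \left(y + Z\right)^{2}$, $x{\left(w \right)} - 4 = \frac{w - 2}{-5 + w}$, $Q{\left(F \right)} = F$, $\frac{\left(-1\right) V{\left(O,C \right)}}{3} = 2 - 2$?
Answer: $-4$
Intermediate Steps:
$V{\left(O,C \right)} = 0$ ($V{\left(O,C \right)} = - 3 \left(2 - 2\right) = \left(-3\right) 0 = 0$)
$x{\left(w \right)} = 4 + \frac{-2 + w}{-5 + w}$ ($x{\left(w \right)} = 4 + \frac{w - 2}{-5 + w} = 4 + \frac{-2 + w}{-5 + w}$)
$S{\left(Z,y \right)} = \left(Z + y\right)^{2}$
$-4 + S{\left(x{\left(Q{\left(4 \right)} \right)},7 \right)} V{\left(0,-5 \right)} = -4 + \left(\frac{-22 + 5 \cdot 4}{-5 + 4} + 7\right)^{2} \cdot 0 = -4 + \left(\frac{-22 + 20}{-1} + 7\right)^{2} \cdot 0 = -4 + \left(\left(-1\right) \left(-2\right) + 7\right)^{2} \cdot 0 = -4 + \left(2 + 7\right)^{2} \cdot 0 = -4 + 9^{2} \cdot 0 = -4 + 81 \cdot 0 = -4 + 0 = -4$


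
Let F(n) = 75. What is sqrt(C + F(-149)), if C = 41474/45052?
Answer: sqrt(38523672362)/22526 ≈ 8.7132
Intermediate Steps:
C = 20737/22526 (C = 41474*(1/45052) = 20737/22526 ≈ 0.92058)
sqrt(C + F(-149)) = sqrt(20737/22526 + 75) = sqrt(1710187/22526) = sqrt(38523672362)/22526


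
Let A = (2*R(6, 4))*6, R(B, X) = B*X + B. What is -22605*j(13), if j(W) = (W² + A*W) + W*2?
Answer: -110199375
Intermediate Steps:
R(B, X) = B + B*X
A = 360 (A = (2*(6*(1 + 4)))*6 = (2*(6*5))*6 = (2*30)*6 = 60*6 = 360)
j(W) = W² + 362*W (j(W) = (W² + 360*W) + W*2 = (W² + 360*W) + 2*W = W² + 362*W)
-22605*j(13) = -293865*(362 + 13) = -293865*375 = -22605*4875 = -110199375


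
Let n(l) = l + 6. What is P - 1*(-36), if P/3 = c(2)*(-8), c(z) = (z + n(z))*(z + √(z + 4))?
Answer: -444 - 240*√6 ≈ -1031.9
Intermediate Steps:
n(l) = 6 + l
c(z) = (6 + 2*z)*(z + √(4 + z)) (c(z) = (z + (6 + z))*(z + √(z + 4)) = (6 + 2*z)*(z + √(4 + z)))
P = -480 - 240*√6 (P = 3*((2*2² + 6*2 + 6*√(4 + 2) + 2*2*√(4 + 2))*(-8)) = 3*((2*4 + 12 + 6*√6 + 2*2*√6)*(-8)) = 3*((8 + 12 + 6*√6 + 4*√6)*(-8)) = 3*((20 + 10*√6)*(-8)) = 3*(-160 - 80*√6) = -480 - 240*√6 ≈ -1067.9)
P - 1*(-36) = (-480 - 240*√6) - 1*(-36) = (-480 - 240*√6) + 36 = -444 - 240*√6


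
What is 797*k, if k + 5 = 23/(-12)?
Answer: -66151/12 ≈ -5512.6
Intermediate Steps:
k = -83/12 (k = -5 + 23/(-12) = -5 + 23*(-1/12) = -5 - 23/12 = -83/12 ≈ -6.9167)
797*k = 797*(-83/12) = -66151/12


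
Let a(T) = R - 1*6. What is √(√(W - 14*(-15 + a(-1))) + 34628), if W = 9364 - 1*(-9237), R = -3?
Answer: √(34628 + √18937) ≈ 186.46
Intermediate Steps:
a(T) = -9 (a(T) = -3 - 1*6 = -3 - 6 = -9)
W = 18601 (W = 9364 + 9237 = 18601)
√(√(W - 14*(-15 + a(-1))) + 34628) = √(√(18601 - 14*(-15 - 9)) + 34628) = √(√(18601 - 14*(-24)) + 34628) = √(√(18601 + 336) + 34628) = √(√18937 + 34628) = √(34628 + √18937)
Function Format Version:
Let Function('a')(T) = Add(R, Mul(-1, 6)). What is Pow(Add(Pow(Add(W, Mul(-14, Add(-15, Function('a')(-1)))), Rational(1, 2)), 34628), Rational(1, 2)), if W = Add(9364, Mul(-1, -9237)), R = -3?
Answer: Pow(Add(34628, Pow(18937, Rational(1, 2))), Rational(1, 2)) ≈ 186.46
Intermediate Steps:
Function('a')(T) = -9 (Function('a')(T) = Add(-3, Mul(-1, 6)) = Add(-3, -6) = -9)
W = 18601 (W = Add(9364, 9237) = 18601)
Pow(Add(Pow(Add(W, Mul(-14, Add(-15, Function('a')(-1)))), Rational(1, 2)), 34628), Rational(1, 2)) = Pow(Add(Pow(Add(18601, Mul(-14, Add(-15, -9))), Rational(1, 2)), 34628), Rational(1, 2)) = Pow(Add(Pow(Add(18601, Mul(-14, -24)), Rational(1, 2)), 34628), Rational(1, 2)) = Pow(Add(Pow(Add(18601, 336), Rational(1, 2)), 34628), Rational(1, 2)) = Pow(Add(Pow(18937, Rational(1, 2)), 34628), Rational(1, 2)) = Pow(Add(34628, Pow(18937, Rational(1, 2))), Rational(1, 2))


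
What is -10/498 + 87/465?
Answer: 6446/38595 ≈ 0.16702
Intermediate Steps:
-10/498 + 87/465 = -10*1/498 + 87*(1/465) = -5/249 + 29/155 = 6446/38595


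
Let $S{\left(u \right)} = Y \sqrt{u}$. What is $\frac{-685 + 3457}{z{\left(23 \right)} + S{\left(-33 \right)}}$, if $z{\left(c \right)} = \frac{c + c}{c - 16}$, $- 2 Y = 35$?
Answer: $\frac{3570336}{1989289} + \frac{9507960 i \sqrt{33}}{1989289} \approx 1.7948 + 27.457 i$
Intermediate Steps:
$Y = - \frac{35}{2}$ ($Y = \left(- \frac{1}{2}\right) 35 = - \frac{35}{2} \approx -17.5$)
$S{\left(u \right)} = - \frac{35 \sqrt{u}}{2}$
$z{\left(c \right)} = \frac{2 c}{-16 + c}$
$\frac{-685 + 3457}{z{\left(23 \right)} + S{\left(-33 \right)}} = \frac{-685 + 3457}{2 \cdot 23 \frac{1}{-16 + 23} - \frac{35 \sqrt{-33}}{2}} = \frac{2772}{2 \cdot 23 \cdot \frac{1}{7} - \frac{35 i \sqrt{33}}{2}} = \frac{2772}{\frac{46}{7} - \frac{35 i \sqrt{33}}{2}}$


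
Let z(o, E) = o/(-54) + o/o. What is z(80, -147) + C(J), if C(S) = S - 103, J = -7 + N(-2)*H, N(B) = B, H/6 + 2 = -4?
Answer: -1039/27 ≈ -38.482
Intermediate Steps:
H = -36 (H = -12 + 6*(-4) = -12 - 24 = -36)
z(o, E) = 1 - o/54 (z(o, E) = o*(-1/54) + 1 = -o/54 + 1 = 1 - o/54)
J = 65 (J = -7 - 2*(-36) = -7 + 72 = 65)
C(S) = -103 + S
z(80, -147) + C(J) = (1 - 1/54*80) + (-103 + 65) = (1 - 40/27) - 38 = -13/27 - 38 = -1039/27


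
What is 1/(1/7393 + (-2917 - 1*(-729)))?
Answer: -7393/16175883 ≈ -0.00045704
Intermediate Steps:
1/(1/7393 + (-2917 - 1*(-729))) = 1/(1/7393 + (-2917 + 729)) = 1/(1/7393 - 2188) = 1/(-16175883/7393) = -7393/16175883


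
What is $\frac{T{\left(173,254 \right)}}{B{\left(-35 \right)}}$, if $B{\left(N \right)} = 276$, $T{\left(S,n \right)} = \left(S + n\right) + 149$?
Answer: $\frac{48}{23} \approx 2.087$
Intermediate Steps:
$T{\left(S,n \right)} = 149 + S + n$
$\frac{T{\left(173,254 \right)}}{B{\left(-35 \right)}} = \frac{149 + 173 + 254}{276} = 576 \cdot \frac{1}{276} = \frac{48}{23}$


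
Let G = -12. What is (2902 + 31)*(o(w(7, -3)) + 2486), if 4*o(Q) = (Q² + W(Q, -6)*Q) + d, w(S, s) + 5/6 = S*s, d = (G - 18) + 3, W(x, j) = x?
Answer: 573891311/72 ≈ 7.9707e+6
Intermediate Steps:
d = -27 (d = (-12 - 18) + 3 = -30 + 3 = -27)
w(S, s) = -⅚ + S*s
o(Q) = -27/4 + Q²/2 (o(Q) = ((Q² + Q*Q) - 27)/4 = ((Q² + Q²) - 27)/4 = (2*Q² - 27)/4 = (-27 + 2*Q²)/4 = -27/4 + Q²/2)
(2902 + 31)*(o(w(7, -3)) + 2486) = (2902 + 31)*((-27/4 + (-⅚ + 7*(-3))²/2) + 2486) = 2933*((-27/4 + (-⅚ - 21)²/2) + 2486) = 2933*((-27/4 + (-131/6)²/2) + 2486) = 2933*((-27/4 + (½)*(17161/36)) + 2486) = 2933*((-27/4 + 17161/72) + 2486) = 2933*(16675/72 + 2486) = 2933*(195667/72) = 573891311/72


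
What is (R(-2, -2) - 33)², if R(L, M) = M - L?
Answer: 1089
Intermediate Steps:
(R(-2, -2) - 33)² = ((-2 - 1*(-2)) - 33)² = ((-2 + 2) - 33)² = (0 - 33)² = (-33)² = 1089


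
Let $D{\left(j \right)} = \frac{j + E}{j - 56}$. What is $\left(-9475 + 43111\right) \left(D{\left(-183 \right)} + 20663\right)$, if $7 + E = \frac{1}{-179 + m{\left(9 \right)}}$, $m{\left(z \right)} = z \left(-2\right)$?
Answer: $\frac{32724917140560}{47083} \approx 6.9505 \cdot 10^{8}$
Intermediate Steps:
$m{\left(z \right)} = - 2 z$
$E = - \frac{1380}{197}$ ($E = -7 + \frac{1}{-179 - 18} = -7 + \frac{1}{-197} = -7 - \frac{1}{197} = - \frac{1380}{197} \approx -7.0051$)
$D{\left(j \right)} = \frac{- \frac{1380}{197} + j}{-56 + j}$ ($D{\left(j \right)} = \frac{j - \frac{1380}{197}}{j - 56} = \frac{- \frac{1380}{197} + j}{-56 + j}$)
$\left(-9475 + 43111\right) \left(D{\left(-183 \right)} + 20663\right) = \left(-9475 + 43111\right) \left(\frac{- \frac{1380}{197} - 183}{-56 - 183} + 20663\right) = 33636 \left(\frac{1}{-239} \left(- \frac{37431}{197}\right) + 20663\right) = 33636 \left(\left(- \frac{1}{239}\right) \left(- \frac{37431}{197}\right) + 20663\right) = 33636 \left(\frac{37431}{47083} + 20663\right) = 33636 \cdot \frac{972913460}{47083} = \frac{32724917140560}{47083}$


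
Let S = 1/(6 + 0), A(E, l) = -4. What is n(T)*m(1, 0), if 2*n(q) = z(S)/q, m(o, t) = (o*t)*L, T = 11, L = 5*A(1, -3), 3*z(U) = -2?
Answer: 0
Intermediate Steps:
S = ⅙ (S = 1/6 = ⅙ ≈ 0.16667)
z(U) = -⅔ (z(U) = (⅓)*(-2) = -⅔)
L = -20 (L = 5*(-4) = -20)
m(o, t) = -20*o*t (m(o, t) = (o*t)*(-20) = -20*o*t)
n(q) = -1/(3*q) (n(q) = (-2/(3*q))/2 = -1/(3*q))
n(T)*m(1, 0) = (-⅓/11)*(-20*1*0) = -⅓*1/11*0 = -1/33*0 = 0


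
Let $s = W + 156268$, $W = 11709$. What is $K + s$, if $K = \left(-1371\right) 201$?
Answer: $-107594$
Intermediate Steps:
$s = 167977$ ($s = 11709 + 156268 = 167977$)
$K = -275571$
$K + s = -275571 + 167977 = -107594$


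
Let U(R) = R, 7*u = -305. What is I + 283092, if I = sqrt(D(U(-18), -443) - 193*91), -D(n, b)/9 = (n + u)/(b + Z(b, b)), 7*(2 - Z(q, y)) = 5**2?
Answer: 283092 + 11*I*sqrt(351449830)/1556 ≈ 2.8309e+5 + 132.53*I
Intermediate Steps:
u = -305/7 (u = (1/7)*(-305) = -305/7 ≈ -43.571)
Z(q, y) = -11/7 (Z(q, y) = 2 - 1/7*5**2 = 2 - 1/7*25 = 2 - 25/7 = -11/7)
D(n, b) = -9*(-305/7 + n)/(-11/7 + b) (D(n, b) = -9*(n - 305/7)/(b - 11/7) = -9*(-305/7 + n)/(-11/7 + b))
I = 11*I*sqrt(351449830)/1556 (I = sqrt(9*(305 - 7*(-18))/(-11 + 7*(-443)) - 193*91) = sqrt(9*(305 + 126)/(-11 - 3101) - 17563) = sqrt(9*431/(-3112) - 17563) = sqrt(9*(-1/3112)*431 - 17563) = sqrt(-3879/3112 - 17563) = sqrt(-54659935/3112) = 11*I*sqrt(351449830)/1556 ≈ 132.53*I)
I + 283092 = 11*I*sqrt(351449830)/1556 + 283092 = 283092 + 11*I*sqrt(351449830)/1556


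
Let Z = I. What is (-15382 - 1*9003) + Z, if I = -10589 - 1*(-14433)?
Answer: -20541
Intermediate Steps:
I = 3844 (I = -10589 + 14433 = 3844)
Z = 3844
(-15382 - 1*9003) + Z = (-15382 - 1*9003) + 3844 = (-15382 - 9003) + 3844 = -24385 + 3844 = -20541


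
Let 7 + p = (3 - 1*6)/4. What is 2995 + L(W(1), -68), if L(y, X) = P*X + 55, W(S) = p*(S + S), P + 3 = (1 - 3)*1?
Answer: 3390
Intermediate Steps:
p = -31/4 (p = -7 + (3 - 1*6)/4 = -7 + (3 - 6)*(1/4) = -7 - 3*1/4 = -7 - 3/4 = -31/4 ≈ -7.7500)
P = -5 (P = -3 + (1 - 3)*1 = -3 - 2*1 = -3 - 2 = -5)
W(S) = -31*S/2 (W(S) = -31*(S + S)/4 = -31*S/2)
L(y, X) = 55 - 5*X (L(y, X) = -5*X + 55 = 55 - 5*X)
2995 + L(W(1), -68) = 2995 + (55 - 5*(-68)) = 2995 + (55 + 340) = 2995 + 395 = 3390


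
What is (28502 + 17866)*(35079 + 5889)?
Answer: 1899604224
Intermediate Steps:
(28502 + 17866)*(35079 + 5889) = 46368*40968 = 1899604224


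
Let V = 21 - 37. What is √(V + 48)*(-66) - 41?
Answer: -41 - 264*√2 ≈ -414.35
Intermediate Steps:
V = -16
√(V + 48)*(-66) - 41 = √(-16 + 48)*(-66) - 41 = √32*(-66) - 41 = (4*√2)*(-66) - 41 = -264*√2 - 41 = -41 - 264*√2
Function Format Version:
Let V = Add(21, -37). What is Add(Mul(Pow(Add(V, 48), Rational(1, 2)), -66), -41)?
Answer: Add(-41, Mul(-264, Pow(2, Rational(1, 2)))) ≈ -414.35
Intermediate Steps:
V = -16
Add(Mul(Pow(Add(V, 48), Rational(1, 2)), -66), -41) = Add(Mul(Pow(Add(-16, 48), Rational(1, 2)), -66), -41) = Add(Mul(Pow(32, Rational(1, 2)), -66), -41) = Add(Mul(Mul(4, Pow(2, Rational(1, 2))), -66), -41) = Add(Mul(-264, Pow(2, Rational(1, 2))), -41) = Add(-41, Mul(-264, Pow(2, Rational(1, 2))))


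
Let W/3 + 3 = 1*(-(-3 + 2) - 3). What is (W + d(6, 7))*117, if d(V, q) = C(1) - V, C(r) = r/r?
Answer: -2340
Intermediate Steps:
C(r) = 1
d(V, q) = 1 - V
W = -15 (W = -9 + 3*(1*(-(-3 + 2) - 3)) = -9 + 3*(1*(-1*(-1) - 3)) = -9 + 3*(1*(1 - 3)) = -9 + 3*(1*(-2)) = -9 + 3*(-2) = -9 - 6 = -15)
(W + d(6, 7))*117 = (-15 + (1 - 1*6))*117 = (-15 + (1 - 6))*117 = (-15 - 5)*117 = -20*117 = -2340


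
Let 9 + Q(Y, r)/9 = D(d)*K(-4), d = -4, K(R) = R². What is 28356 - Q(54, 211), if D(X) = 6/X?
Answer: 28653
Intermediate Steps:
Q(Y, r) = -297 (Q(Y, r) = -81 + 9*((6/(-4))*(-4)²) = -81 + 9*((6*(-¼))*16) = -81 + 9*(-3/2*16) = -81 + 9*(-24) = -81 - 216 = -297)
28356 - Q(54, 211) = 28356 - 1*(-297) = 28356 + 297 = 28653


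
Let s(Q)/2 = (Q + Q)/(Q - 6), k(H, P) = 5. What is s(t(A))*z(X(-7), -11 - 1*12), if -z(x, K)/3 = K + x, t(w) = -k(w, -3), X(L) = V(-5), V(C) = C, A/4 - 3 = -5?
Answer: 1680/11 ≈ 152.73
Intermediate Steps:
A = -8 (A = 12 + 4*(-5) = 12 - 20 = -8)
X(L) = -5
t(w) = -5 (t(w) = -1*5 = -5)
s(Q) = 4*Q/(-6 + Q) (s(Q) = 2*((Q + Q)/(Q - 6)) = 2*((2*Q)/(-6 + Q)) = 2*(2*Q/(-6 + Q)) = 4*Q/(-6 + Q))
z(x, K) = -3*K - 3*x (z(x, K) = -3*(K + x) = -3*K - 3*x)
s(t(A))*z(X(-7), -11 - 1*12) = (4*(-5)/(-6 - 5))*(-3*(-11 - 1*12) - 3*(-5)) = (4*(-5)/(-11))*(-3*(-11 - 12) + 15) = (4*(-5)*(-1/11))*(-3*(-23) + 15) = 20*(69 + 15)/11 = (20/11)*84 = 1680/11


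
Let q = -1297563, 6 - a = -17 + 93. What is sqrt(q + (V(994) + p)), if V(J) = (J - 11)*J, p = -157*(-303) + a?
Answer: 8*I*sqrt(4265) ≈ 522.46*I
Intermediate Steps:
a = -70 (a = 6 - (-17 + 93) = 6 - 1*76 = 6 - 76 = -70)
p = 47501 (p = -157*(-303) - 70 = 47571 - 70 = 47501)
V(J) = J*(-11 + J) (V(J) = (-11 + J)*J = J*(-11 + J))
sqrt(q + (V(994) + p)) = sqrt(-1297563 + (994*(-11 + 994) + 47501)) = sqrt(-1297563 + (994*983 + 47501)) = sqrt(-1297563 + (977102 + 47501)) = sqrt(-1297563 + 1024603) = sqrt(-272960) = 8*I*sqrt(4265)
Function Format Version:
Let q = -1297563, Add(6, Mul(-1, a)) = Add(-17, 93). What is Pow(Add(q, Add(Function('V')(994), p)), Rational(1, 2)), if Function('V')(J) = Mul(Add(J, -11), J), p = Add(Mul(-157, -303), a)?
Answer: Mul(8, I, Pow(4265, Rational(1, 2))) ≈ Mul(522.46, I)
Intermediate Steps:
a = -70 (a = Add(6, Mul(-1, Add(-17, 93))) = Add(6, Mul(-1, 76)) = Add(6, -76) = -70)
p = 47501 (p = Add(Mul(-157, -303), -70) = Add(47571, -70) = 47501)
Function('V')(J) = Mul(J, Add(-11, J)) (Function('V')(J) = Mul(Add(-11, J), J) = Mul(J, Add(-11, J)))
Pow(Add(q, Add(Function('V')(994), p)), Rational(1, 2)) = Pow(Add(-1297563, Add(Mul(994, Add(-11, 994)), 47501)), Rational(1, 2)) = Pow(Add(-1297563, Add(Mul(994, 983), 47501)), Rational(1, 2)) = Pow(Add(-1297563, Add(977102, 47501)), Rational(1, 2)) = Pow(Add(-1297563, 1024603), Rational(1, 2)) = Pow(-272960, Rational(1, 2)) = Mul(8, I, Pow(4265, Rational(1, 2)))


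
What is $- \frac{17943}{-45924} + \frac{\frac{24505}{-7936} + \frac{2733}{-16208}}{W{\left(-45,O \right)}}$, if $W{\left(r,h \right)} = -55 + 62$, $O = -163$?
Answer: $- \frac{16043580327}{215361271552} \approx -0.074496$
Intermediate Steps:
$W{\left(r,h \right)} = 7$
$- \frac{17943}{-45924} + \frac{\frac{24505}{-7936} + \frac{2733}{-16208}}{W{\left(-45,O \right)}} = - \frac{17943}{-45924} + \frac{\frac{24505}{-7936} + \frac{2733}{-16208}}{7} = \left(-17943\right) \left(- \frac{1}{45924}\right) + \left(24505 \left(- \frac{1}{7936}\right) + 2733 \left(- \frac{1}{16208}\right)\right) \frac{1}{7} = \frac{5981}{15308} + \left(- \frac{24505}{7936} - \frac{2733}{16208}\right) \frac{1}{7} = \frac{5981}{15308} - \frac{26179133}{56274176} = - \frac{16043580327}{215361271552}$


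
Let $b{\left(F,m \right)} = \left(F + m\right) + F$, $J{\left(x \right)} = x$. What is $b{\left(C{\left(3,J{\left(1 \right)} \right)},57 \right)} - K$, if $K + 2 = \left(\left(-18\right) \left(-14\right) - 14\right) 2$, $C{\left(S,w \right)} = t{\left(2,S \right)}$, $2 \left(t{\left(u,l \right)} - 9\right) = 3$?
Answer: $-396$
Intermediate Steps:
$t{\left(u,l \right)} = \frac{21}{2}$ ($t{\left(u,l \right)} = 9 + \frac{1}{2} \cdot 3 = 9 + \frac{3}{2} = \frac{21}{2}$)
$C{\left(S,w \right)} = \frac{21}{2}$
$K = 474$ ($K = -2 + \left(\left(-18\right) \left(-14\right) - 14\right) 2 = -2 + \left(252 - 14\right) 2 = -2 + 238 \cdot 2 = -2 + 476 = 474$)
$b{\left(F,m \right)} = m + 2 F$
$b{\left(C{\left(3,J{\left(1 \right)} \right)},57 \right)} - K = \left(57 + 2 \cdot \frac{21}{2}\right) - 474 = \left(57 + 21\right) - 474 = 78 - 474 = -396$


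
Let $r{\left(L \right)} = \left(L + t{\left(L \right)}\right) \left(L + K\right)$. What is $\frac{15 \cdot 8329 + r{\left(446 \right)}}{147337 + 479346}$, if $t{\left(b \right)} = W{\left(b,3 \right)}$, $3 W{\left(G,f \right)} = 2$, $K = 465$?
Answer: $\frac{1595545}{1880049} \approx 0.84867$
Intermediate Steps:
$W{\left(G,f \right)} = \frac{2}{3}$ ($W{\left(G,f \right)} = \frac{1}{3} \cdot 2 = \frac{2}{3}$)
$t{\left(b \right)} = \frac{2}{3}$
$r{\left(L \right)} = \left(465 + L\right) \left(\frac{2}{3} + L\right)$ ($r{\left(L \right)} = \left(L + \frac{2}{3}\right) \left(L + 465\right) = \left(\frac{2}{3} + L\right) \left(465 + L\right) = \left(465 + L\right) \left(\frac{2}{3} + L\right)$)
$\frac{15 \cdot 8329 + r{\left(446 \right)}}{147337 + 479346} = \frac{15 \cdot 8329 + \left(310 + 446^{2} + \frac{1397}{3} \cdot 446\right)}{147337 + 479346} = \frac{124935 + \left(310 + 198916 + \frac{623062}{3}\right)}{626683} = \left(124935 + \frac{1220740}{3}\right) \frac{1}{626683} = \frac{1595545}{3} \cdot \frac{1}{626683} = \frac{1595545}{1880049}$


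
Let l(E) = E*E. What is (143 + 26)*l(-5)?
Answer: 4225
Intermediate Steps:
l(E) = E**2
(143 + 26)*l(-5) = (143 + 26)*(-5)**2 = 169*25 = 4225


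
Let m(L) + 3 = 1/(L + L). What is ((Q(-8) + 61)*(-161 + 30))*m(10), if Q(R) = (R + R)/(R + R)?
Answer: 239599/10 ≈ 23960.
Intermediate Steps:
m(L) = -3 + 1/(2*L) (m(L) = -3 + 1/(L + L) = -3 + 1/(2*L))
Q(R) = 1 (Q(R) = (2*R)/((2*R)) = (2*R)*(1/(2*R)) = 1)
((Q(-8) + 61)*(-161 + 30))*m(10) = ((1 + 61)*(-161 + 30))*(-3 + (½)/10) = (62*(-131))*(-3 + (½)*(⅒)) = -8122*(-3 + 1/20) = -8122*(-59/20) = 239599/10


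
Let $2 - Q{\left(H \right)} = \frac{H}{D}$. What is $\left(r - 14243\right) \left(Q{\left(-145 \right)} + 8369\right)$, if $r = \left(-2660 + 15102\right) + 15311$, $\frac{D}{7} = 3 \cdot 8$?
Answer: $\frac{1357246445}{12} \approx 1.131 \cdot 10^{8}$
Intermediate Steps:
$D = 168$ ($D = 7 \cdot 3 \cdot 8 = 7 \cdot 24 = 168$)
$r = 27753$ ($r = 12442 + 15311 = 27753$)
$Q{\left(H \right)} = 2 - \frac{H}{168}$
$\left(r - 14243\right) \left(Q{\left(-145 \right)} + 8369\right) = \left(27753 - 14243\right) \left(\left(2 - - \frac{145}{168}\right) + 8369\right) = 13510 \left(\left(2 + \frac{145}{168}\right) + 8369\right) = 13510 \left(\frac{481}{168} + 8369\right) = 13510 \cdot \frac{1406473}{168} = \frac{1357246445}{12}$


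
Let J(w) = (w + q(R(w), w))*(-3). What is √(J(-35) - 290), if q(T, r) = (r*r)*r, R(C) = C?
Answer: 26*√190 ≈ 358.39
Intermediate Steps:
q(T, r) = r³ (q(T, r) = r²*r = r³)
J(w) = -3*w - 3*w³ (J(w) = (w + w³)*(-3) = -3*w - 3*w³)
√(J(-35) - 290) = √(3*(-35)*(-1 - 1*(-35)²) - 290) = √(3*(-35)*(-1 - 1*1225) - 290) = √(3*(-35)*(-1 - 1225) - 290) = √(3*(-35)*(-1226) - 290) = √(128730 - 290) = √128440 = 26*√190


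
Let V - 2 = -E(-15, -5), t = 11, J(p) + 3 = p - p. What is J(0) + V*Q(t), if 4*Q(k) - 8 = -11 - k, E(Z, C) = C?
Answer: -55/2 ≈ -27.500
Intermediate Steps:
J(p) = -3 (J(p) = -3 + (p - p) = -3 + 0 = -3)
Q(k) = -¾ - k/4 (Q(k) = 2 + (-11 - k)/4 = 2 + (-11/4 - k/4) = -¾ - k/4)
V = 7 (V = 2 - 1*(-5) = 2 + 5 = 7)
J(0) + V*Q(t) = -3 + 7*(-¾ - ¼*11) = -3 + 7*(-¾ - 11/4) = -3 + 7*(-7/2) = -3 - 49/2 = -55/2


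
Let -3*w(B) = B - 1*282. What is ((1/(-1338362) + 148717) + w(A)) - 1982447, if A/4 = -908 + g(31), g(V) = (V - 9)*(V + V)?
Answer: -2454882468329/1338362 ≈ -1.8342e+6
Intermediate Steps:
g(V) = 2*V*(-9 + V) (g(V) = (-9 + V)*(2*V) = 2*V*(-9 + V))
A = 1824 (A = 4*(-908 + 2*31*(-9 + 31)) = 4*(-908 + 2*31*22) = 4*(-908 + 1364) = 4*456 = 1824)
w(B) = 94 - B/3 (w(B) = -(B - 1*282)/3 = -(B - 282)/3 = -(-282 + B)/3 = 94 - B/3)
((1/(-1338362) + 148717) + w(A)) - 1982447 = ((1/(-1338362) + 148717) + (94 - ⅓*1824)) - 1982447 = ((-1/1338362 + 148717) + (94 - 608)) - 1982447 = (199037181553/1338362 - 514) - 1982447 = 198349263485/1338362 - 1982447 = -2454882468329/1338362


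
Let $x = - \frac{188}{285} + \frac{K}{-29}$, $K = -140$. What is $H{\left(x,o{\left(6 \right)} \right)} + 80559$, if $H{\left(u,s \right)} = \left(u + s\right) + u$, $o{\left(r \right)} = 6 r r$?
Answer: $\frac{667674271}{8265} \approx 80783.0$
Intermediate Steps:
$o{\left(r \right)} = 6 r^{2}$
$x = \frac{34448}{8265}$ ($x = - \frac{188}{285} - \frac{140}{-29} = \left(-188\right) \frac{1}{285} - - \frac{140}{29} = - \frac{188}{285} + \frac{140}{29} = \frac{34448}{8265} \approx 4.1679$)
$H{\left(u,s \right)} = s + 2 u$ ($H{\left(u,s \right)} = \left(s + u\right) + u = s + 2 u$)
$H{\left(x,o{\left(6 \right)} \right)} + 80559 = \left(6 \cdot 6^{2} + 2 \cdot \frac{34448}{8265}\right) + 80559 = \left(6 \cdot 36 + \frac{68896}{8265}\right) + 80559 = \left(216 + \frac{68896}{8265}\right) + 80559 = \frac{1854136}{8265} + 80559 = \frac{667674271}{8265}$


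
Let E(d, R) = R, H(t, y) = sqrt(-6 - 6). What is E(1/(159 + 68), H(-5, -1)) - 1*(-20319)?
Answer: 20319 + 2*I*sqrt(3) ≈ 20319.0 + 3.4641*I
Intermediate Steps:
H(t, y) = 2*I*sqrt(3) (H(t, y) = sqrt(-12) = 2*I*sqrt(3))
E(1/(159 + 68), H(-5, -1)) - 1*(-20319) = 2*I*sqrt(3) - 1*(-20319) = 2*I*sqrt(3) + 20319 = 20319 + 2*I*sqrt(3)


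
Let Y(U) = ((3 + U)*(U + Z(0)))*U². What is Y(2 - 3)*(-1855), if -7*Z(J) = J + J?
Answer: 3710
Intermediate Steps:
Z(J) = -2*J/7 (Z(J) = -(J + J)/7 = -2*J/7)
Y(U) = U³*(3 + U) (Y(U) = ((3 + U)*(U - 2/7*0))*U² = ((3 + U)*(U + 0))*U² = ((3 + U)*U)*U² = (U*(3 + U))*U² = U³*(3 + U))
Y(2 - 3)*(-1855) = ((2 - 3)³*(3 + (2 - 3)))*(-1855) = ((-1)³*(3 - 1))*(-1855) = -1*2*(-1855) = -2*(-1855) = 3710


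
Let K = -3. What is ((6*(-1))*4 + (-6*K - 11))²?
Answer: 289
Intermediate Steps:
((6*(-1))*4 + (-6*K - 11))² = ((6*(-1))*4 + (-6*(-3) - 11))² = (-6*4 + (18 - 11))² = (-24 + 7)² = (-17)² = 289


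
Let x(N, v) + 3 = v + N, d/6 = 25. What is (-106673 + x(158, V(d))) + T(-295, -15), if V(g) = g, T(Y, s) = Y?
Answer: -106663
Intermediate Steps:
d = 150 (d = 6*25 = 150)
x(N, v) = -3 + N + v (x(N, v) = -3 + (v + N) = -3 + (N + v) = -3 + N + v)
(-106673 + x(158, V(d))) + T(-295, -15) = (-106673 + (-3 + 158 + 150)) - 295 = (-106673 + 305) - 295 = -106368 - 295 = -106663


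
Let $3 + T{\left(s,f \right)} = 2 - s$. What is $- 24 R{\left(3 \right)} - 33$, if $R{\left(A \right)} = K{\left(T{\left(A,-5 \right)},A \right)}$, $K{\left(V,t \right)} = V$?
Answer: $63$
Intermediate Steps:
$T{\left(s,f \right)} = -1 - s$ ($T{\left(s,f \right)} = -3 - \left(-2 + s\right) = -1 - s$)
$R{\left(A \right)} = -1 - A$
$- 24 R{\left(3 \right)} - 33 = - 24 \left(-1 - 3\right) - 33 = \left(-24\right) \left(-4\right) - 33 = 96 - 33 = 63$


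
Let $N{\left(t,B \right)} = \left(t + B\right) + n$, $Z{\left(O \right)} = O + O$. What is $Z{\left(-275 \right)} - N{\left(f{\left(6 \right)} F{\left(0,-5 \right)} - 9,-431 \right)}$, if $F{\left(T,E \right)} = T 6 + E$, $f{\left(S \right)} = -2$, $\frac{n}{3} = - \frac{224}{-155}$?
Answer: $- \frac{19272}{155} \approx -124.34$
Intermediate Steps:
$n = \frac{672}{155}$ ($n = 3 \left(- \frac{224}{-155}\right) = 3 \left(\left(-224\right) \left(- \frac{1}{155}\right)\right) = 3 \cdot \frac{224}{155} = \frac{672}{155} \approx 4.3355$)
$Z{\left(O \right)} = 2 O$
$F{\left(T,E \right)} = E + 6 T$ ($F{\left(T,E \right)} = 6 T + E = E + 6 T$)
$N{\left(t,B \right)} = \frac{672}{155} + B + t$ ($N{\left(t,B \right)} = \left(t + B\right) + \frac{672}{155} = \left(B + t\right) + \frac{672}{155} = \frac{672}{155} + B + t$)
$Z{\left(-275 \right)} - N{\left(f{\left(6 \right)} F{\left(0,-5 \right)} - 9,-431 \right)} = 2 \left(-275\right) - \left(\frac{672}{155} - 431 - \left(9 + 2 \left(-5 + 6 \cdot 0\right)\right)\right) = -550 - \left(\frac{672}{155} - 431 - \left(9 + 2 \left(-5 + 0\right)\right)\right) = -550 - \left(\frac{672}{155} - 431 - -1\right) = -550 - \left(\frac{672}{155} - 431 + \left(10 - 9\right)\right) = -550 - \left(\frac{672}{155} - 431 + 1\right) = -550 - - \frac{65978}{155} = -550 + \frac{65978}{155} = - \frac{19272}{155}$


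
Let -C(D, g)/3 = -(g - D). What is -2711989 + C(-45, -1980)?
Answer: -2717794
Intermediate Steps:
C(D, g) = -3*D + 3*g (C(D, g) = -(-3)*(g - D) = -3*(D - g) = -3*D + 3*g)
-2711989 + C(-45, -1980) = -2711989 + (-3*(-45) + 3*(-1980)) = -2711989 + (135 - 5940) = -2711989 - 5805 = -2717794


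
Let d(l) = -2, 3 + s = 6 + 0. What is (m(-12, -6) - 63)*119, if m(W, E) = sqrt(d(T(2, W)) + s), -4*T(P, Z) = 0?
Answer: -7378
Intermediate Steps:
T(P, Z) = 0 (T(P, Z) = -1/4*0 = 0)
s = 3 (s = -3 + (6 + 0) = -3 + 6 = 3)
m(W, E) = 1 (m(W, E) = sqrt(-2 + 3) = sqrt(1) = 1)
(m(-12, -6) - 63)*119 = (1 - 63)*119 = -62*119 = -7378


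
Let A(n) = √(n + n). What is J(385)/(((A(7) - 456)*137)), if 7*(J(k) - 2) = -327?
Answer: 71364/99698599 + 313*√14/199397198 ≈ 0.00072167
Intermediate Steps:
A(n) = √2*√n (A(n) = √(2*n) = √2*√n)
J(k) = -313/7 (J(k) = 2 + (⅐)*(-327) = 2 - 327/7 = -313/7)
J(385)/(((A(7) - 456)*137)) = -313*1/(137*(√2*√7 - 456))/7 = -313*1/(137*(√14 - 456))/7 = -313*1/(137*(-456 + √14))/7 = -313/(7*(-62472 + 137*√14))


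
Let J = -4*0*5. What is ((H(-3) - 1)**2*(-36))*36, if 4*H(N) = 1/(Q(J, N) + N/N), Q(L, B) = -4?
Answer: -1521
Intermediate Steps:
J = 0 (J = 0*5 = 0)
H(N) = -1/12 (H(N) = 1/(4*(-4 + N/N)) = 1/(4*(-4 + 1)) = (1/4)/(-3) = (1/4)*(-1/3) = -1/12)
((H(-3) - 1)**2*(-36))*36 = ((-1/12 - 1)**2*(-36))*36 = ((-13/12)**2*(-36))*36 = ((169/144)*(-36))*36 = -169/4*36 = -1521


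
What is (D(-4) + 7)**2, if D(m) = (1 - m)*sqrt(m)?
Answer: -51 + 140*I ≈ -51.0 + 140.0*I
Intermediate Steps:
D(m) = sqrt(m)*(1 - m)
(D(-4) + 7)**2 = (sqrt(-4)*(1 - 1*(-4)) + 7)**2 = ((2*I)*(1 + 4) + 7)**2 = ((2*I)*5 + 7)**2 = (10*I + 7)**2 = (7 + 10*I)**2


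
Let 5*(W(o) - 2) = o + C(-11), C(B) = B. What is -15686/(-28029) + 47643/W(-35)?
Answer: -741818171/112116 ≈ -6616.5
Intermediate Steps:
W(o) = -⅕ + o/5 (W(o) = 2 + (o - 11)/5 = 2 + (-11 + o)/5 = 2 + (-11/5 + o/5) = -⅕ + o/5)
-15686/(-28029) + 47643/W(-35) = -15686/(-28029) + 47643/(-⅕ + (⅕)*(-35)) = -15686*(-1/28029) + 47643/(-⅕ - 7) = 15686/28029 + 47643/(-36/5) = 15686/28029 + 47643*(-5/36) = 15686/28029 - 79405/12 = -741818171/112116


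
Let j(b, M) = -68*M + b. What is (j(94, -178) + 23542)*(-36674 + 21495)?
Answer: -542497460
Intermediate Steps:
j(b, M) = b - 68*M
(j(94, -178) + 23542)*(-36674 + 21495) = ((94 - 68*(-178)) + 23542)*(-36674 + 21495) = ((94 + 12104) + 23542)*(-15179) = (12198 + 23542)*(-15179) = 35740*(-15179) = -542497460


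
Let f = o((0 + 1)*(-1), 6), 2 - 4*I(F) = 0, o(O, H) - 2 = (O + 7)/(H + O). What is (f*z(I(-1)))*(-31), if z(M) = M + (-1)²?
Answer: -744/5 ≈ -148.80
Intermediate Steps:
o(O, H) = 2 + (7 + O)/(H + O) (o(O, H) = 2 + (O + 7)/(H + O) = 2 + (7 + O)/(H + O))
I(F) = ½ (I(F) = ½ - ¼*0 = ½ + 0 = ½)
f = 16/5 (f = (7 + 2*6 + 3*((0 + 1)*(-1)))/(6 + (0 + 1)*(-1)) = (7 + 12 + 3*(1*(-1)))/(6 + 1*(-1)) = (7 + 12 + 3*(-1))/(6 - 1) = (7 + 12 - 3)/5 = (⅕)*16 = 16/5 ≈ 3.2000)
z(M) = 1 + M (z(M) = M + 1 = 1 + M)
(f*z(I(-1)))*(-31) = (16*(1 + ½)/5)*(-31) = ((16/5)*(3/2))*(-31) = (24/5)*(-31) = -744/5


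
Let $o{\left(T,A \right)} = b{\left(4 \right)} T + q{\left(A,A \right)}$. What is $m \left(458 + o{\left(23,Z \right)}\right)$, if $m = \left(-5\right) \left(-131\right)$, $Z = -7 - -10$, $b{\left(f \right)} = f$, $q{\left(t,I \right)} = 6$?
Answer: $364180$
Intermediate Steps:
$Z = 3$ ($Z = -7 + 10 = 3$)
$o{\left(T,A \right)} = 6 + 4 T$ ($o{\left(T,A \right)} = 4 T + 6 = 6 + 4 T$)
$m = 655$
$m \left(458 + o{\left(23,Z \right)}\right) = 655 \left(458 + \left(6 + 4 \cdot 23\right)\right) = 655 \left(458 + \left(6 + 92\right)\right) = 655 \left(458 + 98\right) = 655 \cdot 556 = 364180$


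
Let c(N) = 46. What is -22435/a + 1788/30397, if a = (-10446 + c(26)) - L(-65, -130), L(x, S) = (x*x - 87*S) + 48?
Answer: 728414299/789805251 ≈ 0.92227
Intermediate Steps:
L(x, S) = 48 + x**2 - 87*S (L(x, S) = (x**2 - 87*S) + 48 = 48 + x**2 - 87*S)
a = -25983 (a = (-10446 + 46) - (48 + (-65)**2 - 87*(-130)) = -10400 - (48 + 4225 + 11310) = -10400 - 1*15583 = -10400 - 15583 = -25983)
-22435/a + 1788/30397 = -22435/(-25983) + 1788/30397 = -22435*(-1/25983) + 1788*(1/30397) = 22435/25983 + 1788/30397 = 728414299/789805251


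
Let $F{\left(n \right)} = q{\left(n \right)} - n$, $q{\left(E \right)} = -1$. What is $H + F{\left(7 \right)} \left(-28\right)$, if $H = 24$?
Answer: $248$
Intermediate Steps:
$F{\left(n \right)} = -1 - n$
$H + F{\left(7 \right)} \left(-28\right) = 24 + \left(-1 - 7\right) \left(-28\right) = 24 - -224 = 24 + 224 = 248$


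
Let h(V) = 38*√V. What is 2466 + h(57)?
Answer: 2466 + 38*√57 ≈ 2752.9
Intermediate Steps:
2466 + h(57) = 2466 + 38*√57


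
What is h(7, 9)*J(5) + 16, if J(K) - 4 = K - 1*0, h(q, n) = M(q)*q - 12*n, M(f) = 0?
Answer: -956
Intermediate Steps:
h(q, n) = -12*n (h(q, n) = 0*q - 12*n = 0 - 12*n = -12*n)
J(K) = 4 + K (J(K) = 4 + (K - 1*0) = 4 + (K + 0) = 4 + K)
h(7, 9)*J(5) + 16 = (-12*9)*(4 + 5) + 16 = -108*9 + 16 = -972 + 16 = -956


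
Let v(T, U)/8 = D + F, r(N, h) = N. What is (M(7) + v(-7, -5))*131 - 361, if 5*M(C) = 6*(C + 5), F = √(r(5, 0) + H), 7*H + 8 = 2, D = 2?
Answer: 18107/5 + 1048*√203/7 ≈ 5754.5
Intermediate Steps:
H = -6/7 (H = -8/7 + (⅐)*2 = -8/7 + 2/7 = -6/7 ≈ -0.85714)
F = √203/7 (F = √(5 - 6/7) = √(29/7) = √203/7 ≈ 2.0354)
M(C) = 6 + 6*C/5 (M(C) = (6*(C + 5))/5 = (6*(5 + C))/5 = (30 + 6*C)/5 = 6 + 6*C/5)
v(T, U) = 16 + 8*√203/7 (v(T, U) = 8*(2 + √203/7) = 16 + 8*√203/7)
(M(7) + v(-7, -5))*131 - 361 = ((6 + (6/5)*7) + (16 + 8*√203/7))*131 - 361 = ((6 + 42/5) + (16 + 8*√203/7))*131 - 361 = (72/5 + (16 + 8*√203/7))*131 - 361 = (152/5 + 8*√203/7)*131 - 361 = (19912/5 + 1048*√203/7) - 361 = 18107/5 + 1048*√203/7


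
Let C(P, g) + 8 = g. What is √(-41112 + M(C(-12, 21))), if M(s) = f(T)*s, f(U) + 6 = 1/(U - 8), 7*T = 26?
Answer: I*√37073730/30 ≈ 202.96*I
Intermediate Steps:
T = 26/7 (T = (⅐)*26 = 26/7 ≈ 3.7143)
C(P, g) = -8 + g
f(U) = -6 + 1/(-8 + U) (f(U) = -6 + 1/(U - 8) = -6 + 1/(-8 + U))
M(s) = -187*s/30 (M(s) = ((49 - 6*26/7)/(-8 + 26/7))*s = ((49 - 156/7)/(-30/7))*s = (-7/30*187/7)*s = -187*s/30)
√(-41112 + M(C(-12, 21))) = √(-41112 - 187*(-8 + 21)/30) = √(-41112 - 187/30*13) = √(-41112 - 2431/30) = √(-1235791/30) = I*√37073730/30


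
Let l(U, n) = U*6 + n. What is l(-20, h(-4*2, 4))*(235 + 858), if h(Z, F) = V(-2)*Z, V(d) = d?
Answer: -113672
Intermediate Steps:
h(Z, F) = -2*Z
l(U, n) = n + 6*U (l(U, n) = 6*U + n = n + 6*U)
l(-20, h(-4*2, 4))*(235 + 858) = (-(-8)*2 + 6*(-20))*(235 + 858) = (-2*(-8) - 120)*1093 = (16 - 120)*1093 = -104*1093 = -113672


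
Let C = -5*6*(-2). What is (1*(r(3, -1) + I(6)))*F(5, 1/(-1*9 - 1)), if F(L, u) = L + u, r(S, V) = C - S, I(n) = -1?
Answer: 1372/5 ≈ 274.40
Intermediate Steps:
C = 60 (C = -30*(-2) = 60)
r(S, V) = 60 - S
(1*(r(3, -1) + I(6)))*F(5, 1/(-1*9 - 1)) = (1*((60 - 1*3) - 1))*(5 + 1/(-1*9 - 1)) = (1*((60 - 3) - 1))*(5 + 1/(-9 - 1)) = (1*(57 - 1))*(5 + 1/(-10)) = (1*56)*(5 - ⅒) = 56*(49/10) = 1372/5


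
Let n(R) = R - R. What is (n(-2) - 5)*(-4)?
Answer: 20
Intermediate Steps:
n(R) = 0
(n(-2) - 5)*(-4) = (0 - 5)*(-4) = -5*(-4) = 20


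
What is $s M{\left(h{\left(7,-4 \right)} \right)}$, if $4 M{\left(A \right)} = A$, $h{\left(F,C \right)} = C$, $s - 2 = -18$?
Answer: $16$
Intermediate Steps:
$s = -16$ ($s = 2 - 18 = -16$)
$M{\left(A \right)} = \frac{A}{4}$
$s M{\left(h{\left(7,-4 \right)} \right)} = - 16 \cdot \frac{1}{4} \left(-4\right) = \left(-16\right) \left(-1\right) = 16$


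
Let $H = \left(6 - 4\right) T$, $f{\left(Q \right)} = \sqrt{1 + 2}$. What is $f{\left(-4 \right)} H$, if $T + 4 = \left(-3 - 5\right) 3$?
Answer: $- 56 \sqrt{3} \approx -96.995$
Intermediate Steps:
$T = -28$ ($T = -4 + \left(-3 - 5\right) 3 = -4 - 24 = -28$)
$f{\left(Q \right)} = \sqrt{3}$
$H = -56$ ($H = \left(6 - 4\right) \left(-28\right) = 2 \left(-28\right) = -56$)
$f{\left(-4 \right)} H = \sqrt{3} \left(-56\right) = - 56 \sqrt{3}$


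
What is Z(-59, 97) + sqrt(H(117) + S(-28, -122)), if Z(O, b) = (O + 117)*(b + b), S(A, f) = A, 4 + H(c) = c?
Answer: 11252 + sqrt(85) ≈ 11261.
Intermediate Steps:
H(c) = -4 + c
Z(O, b) = 2*b*(117 + O) (Z(O, b) = (117 + O)*(2*b) = 2*b*(117 + O))
Z(-59, 97) + sqrt(H(117) + S(-28, -122)) = 2*97*(117 - 59) + sqrt((-4 + 117) - 28) = 2*97*58 + sqrt(113 - 28) = 11252 + sqrt(85)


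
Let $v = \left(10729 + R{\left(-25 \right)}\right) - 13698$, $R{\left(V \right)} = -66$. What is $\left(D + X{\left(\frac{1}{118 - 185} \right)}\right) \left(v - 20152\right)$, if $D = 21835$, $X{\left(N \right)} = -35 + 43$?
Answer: $-506473641$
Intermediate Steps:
$X{\left(N \right)} = 8$
$v = -3035$ ($v = \left(10729 - 66\right) - 13698 = 10663 - 13698 = -3035$)
$\left(D + X{\left(\frac{1}{118 - 185} \right)}\right) \left(v - 20152\right) = \left(21835 + 8\right) \left(-3035 - 20152\right) = 21843 \left(-23187\right) = -506473641$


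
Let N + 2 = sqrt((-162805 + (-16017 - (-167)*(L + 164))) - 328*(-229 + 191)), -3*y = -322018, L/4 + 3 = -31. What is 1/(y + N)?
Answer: 483018/51846591641 - 9*I*sqrt(161682)/103693183282 ≈ 9.3163e-6 - 3.49e-8*I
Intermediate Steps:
L = -136 (L = -12 + 4*(-31) = -12 - 124 = -136)
y = 322018/3 (y = -1/3*(-322018) = 322018/3 ≈ 1.0734e+5)
N = -2 + I*sqrt(161682) (N = -2 + sqrt((-162805 + (-16017 - (-167)*(-136 + 164))) - 328*(-229 + 191)) = -2 + sqrt((-162805 + (-16017 - (-167)*28)) - 328*(-38)) = -2 + sqrt((-162805 + (-16017 - 1*(-4676))) + 12464) = -2 + sqrt((-162805 + (-16017 + 4676)) + 12464) = -2 + sqrt((-162805 - 11341) + 12464) = -2 + sqrt(-174146 + 12464) = -2 + sqrt(-161682) = -2 + I*sqrt(161682) ≈ -2.0 + 402.1*I)
1/(y + N) = 1/(322018/3 + (-2 + I*sqrt(161682))) = 1/(322012/3 + I*sqrt(161682))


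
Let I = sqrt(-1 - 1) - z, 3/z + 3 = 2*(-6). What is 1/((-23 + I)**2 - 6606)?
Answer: 25*I/(4*(-38051*I + 285*sqrt(2))) ≈ -0.00016423 + 1.7396e-6*I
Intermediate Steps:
z = -1/5 (z = 3/(-3 + 2*(-6)) = 3/(-3 - 12) = 3/(-15) = 3*(-1/15) = -1/5 ≈ -0.20000)
I = 1/5 + I*sqrt(2) (I = sqrt(-1 - 1) - 1*(-1/5) = sqrt(-2) + 1/5 = I*sqrt(2) + 1/5 = 1/5 + I*sqrt(2) ≈ 0.2 + 1.4142*I)
1/((-23 + I)**2 - 6606) = 1/((-23 + (1/5 + I*sqrt(2)))**2 - 6606) = 1/((-114/5 + I*sqrt(2))**2 - 6606) = 1/(-6606 + (-114/5 + I*sqrt(2))**2)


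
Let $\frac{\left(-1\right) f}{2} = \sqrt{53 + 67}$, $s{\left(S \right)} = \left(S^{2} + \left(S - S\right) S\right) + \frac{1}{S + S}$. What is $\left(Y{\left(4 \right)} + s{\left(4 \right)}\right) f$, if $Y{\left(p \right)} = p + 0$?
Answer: $- \frac{161 \sqrt{30}}{2} \approx -440.92$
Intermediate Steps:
$Y{\left(p \right)} = p$
$s{\left(S \right)} = S^{2} + \frac{1}{2 S}$ ($s{\left(S \right)} = \left(S^{2} + 0 S\right) + \frac{1}{2 S} = \left(S^{2} + 0\right) + \frac{1}{2 S} = S^{2} + \frac{1}{2 S}$)
$f = - 4 \sqrt{30}$ ($f = - 2 \sqrt{53 + 67} = - 2 \sqrt{120} = - 2 \cdot 2 \sqrt{30} = - 4 \sqrt{30} \approx -21.909$)
$\left(Y{\left(4 \right)} + s{\left(4 \right)}\right) f = \left(4 + \frac{\frac{1}{2} + 4^{3}}{4}\right) \left(- 4 \sqrt{30}\right) = \left(4 + \frac{\frac{1}{2} + 64}{4}\right) \left(- 4 \sqrt{30}\right) = \left(4 + \frac{1}{4} \cdot \frac{129}{2}\right) \left(- 4 \sqrt{30}\right) = \left(4 + \frac{129}{8}\right) \left(- 4 \sqrt{30}\right) = \frac{161 \left(- 4 \sqrt{30}\right)}{8} = - \frac{161 \sqrt{30}}{2}$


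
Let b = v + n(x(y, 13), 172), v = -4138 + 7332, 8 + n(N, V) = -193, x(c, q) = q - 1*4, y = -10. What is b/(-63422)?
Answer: -2993/63422 ≈ -0.047192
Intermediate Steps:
x(c, q) = -4 + q (x(c, q) = q - 4 = -4 + q)
n(N, V) = -201 (n(N, V) = -8 - 193 = -201)
v = 3194
b = 2993 (b = 3194 - 201 = 2993)
b/(-63422) = 2993/(-63422) = 2993*(-1/63422) = -2993/63422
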